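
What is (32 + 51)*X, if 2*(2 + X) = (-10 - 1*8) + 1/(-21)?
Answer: -38429/42 ≈ -914.98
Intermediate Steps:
X = -463/42 (X = -2 + ((-10 - 1*8) + 1/(-21))/2 = -2 + ((-10 - 8) - 1/21)/2 = -2 + (-18 - 1/21)/2 = -2 + (½)*(-379/21) = -2 - 379/42 = -463/42 ≈ -11.024)
(32 + 51)*X = (32 + 51)*(-463/42) = 83*(-463/42) = -38429/42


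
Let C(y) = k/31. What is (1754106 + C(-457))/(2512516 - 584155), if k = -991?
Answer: 54376295/59779191 ≈ 0.90962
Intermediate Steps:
C(y) = -991/31
(1754106 + C(-457))/(2512516 - 584155) = (1754106 - 991/31)/(2512516 - 584155) = (54376295/31)/1928361 = (54376295/31)*(1/1928361) = 54376295/59779191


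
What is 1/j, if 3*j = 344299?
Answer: 3/344299 ≈ 8.7134e-6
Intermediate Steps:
j = 344299/3 (j = (⅓)*344299 = 344299/3 ≈ 1.1477e+5)
1/j = 1/(344299/3) = 3/344299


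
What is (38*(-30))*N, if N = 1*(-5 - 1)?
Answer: 6840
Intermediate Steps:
N = -6 (N = 1*(-6) = -6)
(38*(-30))*N = (38*(-30))*(-6) = -1140*(-6) = 6840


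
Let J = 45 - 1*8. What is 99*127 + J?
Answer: 12610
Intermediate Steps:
J = 37 (J = 45 - 8 = 37)
99*127 + J = 99*127 + 37 = 12573 + 37 = 12610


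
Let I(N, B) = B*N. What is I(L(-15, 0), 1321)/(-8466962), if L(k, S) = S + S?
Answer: 0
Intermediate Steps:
L(k, S) = 2*S
I(L(-15, 0), 1321)/(-8466962) = (1321*(2*0))/(-8466962) = (1321*0)*(-1/8466962) = 0*(-1/8466962) = 0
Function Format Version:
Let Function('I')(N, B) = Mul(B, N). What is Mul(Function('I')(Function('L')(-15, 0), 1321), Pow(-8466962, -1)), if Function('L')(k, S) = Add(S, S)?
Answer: 0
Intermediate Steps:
Function('L')(k, S) = Mul(2, S)
Mul(Function('I')(Function('L')(-15, 0), 1321), Pow(-8466962, -1)) = Mul(Mul(1321, Mul(2, 0)), Pow(-8466962, -1)) = Mul(Mul(1321, 0), Rational(-1, 8466962)) = Mul(0, Rational(-1, 8466962)) = 0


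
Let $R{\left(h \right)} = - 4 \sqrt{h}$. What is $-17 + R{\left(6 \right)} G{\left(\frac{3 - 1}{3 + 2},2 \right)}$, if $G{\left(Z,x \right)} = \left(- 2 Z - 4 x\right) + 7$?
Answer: $-17 + \frac{36 \sqrt{6}}{5} \approx 0.63633$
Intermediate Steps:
$G{\left(Z,x \right)} = 7 - 4 x - 2 Z$ ($G{\left(Z,x \right)} = \left(- 4 x - 2 Z\right) + 7 = 7 - 4 x - 2 Z$)
$-17 + R{\left(6 \right)} G{\left(\frac{3 - 1}{3 + 2},2 \right)} = -17 + - 4 \sqrt{6} \left(7 - 8 - 2 \frac{3 - 1}{3 + 2}\right) = -17 + - 4 \sqrt{6} \left(7 - 8 - 2 \cdot \frac{2}{5}\right) = -17 + - 4 \sqrt{6} \left(7 - 8 - 2 \cdot 2 \cdot \frac{1}{5}\right) = -17 + - 4 \sqrt{6} \left(7 - 8 - \frac{4}{5}\right) = -17 + - 4 \sqrt{6} \left(- \frac{9}{5}\right) = -17 + \frac{36 \sqrt{6}}{5}$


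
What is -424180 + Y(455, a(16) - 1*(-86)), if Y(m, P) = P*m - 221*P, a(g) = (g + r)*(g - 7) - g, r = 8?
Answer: -357256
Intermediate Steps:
a(g) = -g + (-7 + g)*(8 + g) (a(g) = (g + 8)*(g - 7) - g = (8 + g)*(-7 + g) - g = (-7 + g)*(8 + g) - g = -g + (-7 + g)*(8 + g))
Y(m, P) = -221*P + P*m
-424180 + Y(455, a(16) - 1*(-86)) = -424180 + ((-56 + 16²) - 1*(-86))*(-221 + 455) = -424180 + ((-56 + 256) + 86)*234 = -424180 + (200 + 86)*234 = -424180 + 286*234 = -424180 + 66924 = -357256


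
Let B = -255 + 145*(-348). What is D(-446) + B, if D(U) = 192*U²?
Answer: 38141157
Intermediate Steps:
B = -50715 (B = -255 - 50460 = -50715)
D(-446) + B = 192*(-446)² - 50715 = 192*198916 - 50715 = 38191872 - 50715 = 38141157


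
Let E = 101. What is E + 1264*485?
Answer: 613141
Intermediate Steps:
E + 1264*485 = 101 + 1264*485 = 101 + 613040 = 613141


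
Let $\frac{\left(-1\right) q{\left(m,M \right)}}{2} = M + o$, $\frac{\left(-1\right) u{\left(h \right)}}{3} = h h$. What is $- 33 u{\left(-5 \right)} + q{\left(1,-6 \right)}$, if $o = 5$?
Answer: $2477$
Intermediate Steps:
$u{\left(h \right)} = - 3 h^{2}$ ($u{\left(h \right)} = - 3 h h = - 3 h^{2}$)
$q{\left(m,M \right)} = -10 - 2 M$ ($q{\left(m,M \right)} = - 2 \left(M + 5\right) = - 2 \left(5 + M\right) = -10 - 2 M$)
$- 33 u{\left(-5 \right)} + q{\left(1,-6 \right)} = - 33 \left(- 3 \left(-5\right)^{2}\right) - -2 = - 33 \left(\left(-3\right) 25\right) + \left(-10 + 12\right) = \left(-33\right) \left(-75\right) + 2 = 2475 + 2 = 2477$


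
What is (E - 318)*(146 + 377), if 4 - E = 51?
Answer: -190895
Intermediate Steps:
E = -47 (E = 4 - 1*51 = 4 - 51 = -47)
(E - 318)*(146 + 377) = (-47 - 318)*(146 + 377) = -365*523 = -190895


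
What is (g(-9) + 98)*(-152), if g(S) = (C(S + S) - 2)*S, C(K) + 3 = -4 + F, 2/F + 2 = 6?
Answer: -26524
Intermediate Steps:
F = 1/2 (F = 2/(-2 + 6) = 2/4 = 2*(1/4) = 1/2 ≈ 0.50000)
C(K) = -13/2 (C(K) = -3 + (-4 + 1/2) = -3 - 7/2 = -13/2)
g(S) = -17*S/2 (g(S) = (-13/2 - 2)*S = -17*S/2)
(g(-9) + 98)*(-152) = (-17/2*(-9) + 98)*(-152) = (153/2 + 98)*(-152) = (349/2)*(-152) = -26524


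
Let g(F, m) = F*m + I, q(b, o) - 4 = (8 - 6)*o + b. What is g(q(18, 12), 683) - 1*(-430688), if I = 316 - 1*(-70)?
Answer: 462492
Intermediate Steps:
I = 386 (I = 316 + 70 = 386)
q(b, o) = 4 + b + 2*o (q(b, o) = 4 + ((8 - 6)*o + b) = 4 + (2*o + b) = 4 + (b + 2*o) = 4 + b + 2*o)
g(F, m) = 386 + F*m (g(F, m) = F*m + 386 = 386 + F*m)
g(q(18, 12), 683) - 1*(-430688) = (386 + (4 + 18 + 2*12)*683) - 1*(-430688) = (386 + (4 + 18 + 24)*683) + 430688 = (386 + 46*683) + 430688 = (386 + 31418) + 430688 = 31804 + 430688 = 462492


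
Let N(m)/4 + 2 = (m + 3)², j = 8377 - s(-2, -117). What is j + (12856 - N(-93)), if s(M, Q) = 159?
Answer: -11318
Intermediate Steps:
j = 8218 (j = 8377 - 1*159 = 8377 - 159 = 8218)
N(m) = -8 + 4*(3 + m)² (N(m) = -8 + 4*(m + 3)² = -8 + 4*(3 + m)²)
j + (12856 - N(-93)) = 8218 + (12856 - (-8 + 4*(3 - 93)²)) = 8218 + (12856 - (-8 + 4*(-90)²)) = 8218 + (12856 - (-8 + 4*8100)) = 8218 + (12856 - (-8 + 32400)) = 8218 + (12856 - 1*32392) = 8218 + (12856 - 32392) = 8218 - 19536 = -11318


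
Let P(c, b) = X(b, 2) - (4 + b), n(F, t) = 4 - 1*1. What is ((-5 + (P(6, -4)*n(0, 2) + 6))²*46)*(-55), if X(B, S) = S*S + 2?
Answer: -913330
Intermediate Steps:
X(B, S) = 2 + S² (X(B, S) = S² + 2 = 2 + S²)
n(F, t) = 3 (n(F, t) = 4 - 1 = 3)
P(c, b) = 2 - b (P(c, b) = (2 + 2²) - (4 + b) = (2 + 4) + (-4 - b) = 6 + (-4 - b) = 2 - b)
((-5 + (P(6, -4)*n(0, 2) + 6))²*46)*(-55) = ((-5 + ((2 - 1*(-4))*3 + 6))²*46)*(-55) = ((-5 + ((2 + 4)*3 + 6))²*46)*(-55) = ((-5 + (6*3 + 6))²*46)*(-55) = ((-5 + (18 + 6))²*46)*(-55) = ((-5 + 24)²*46)*(-55) = (19²*46)*(-55) = (361*46)*(-55) = 16606*(-55) = -913330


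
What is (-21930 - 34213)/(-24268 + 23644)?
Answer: 56143/624 ≈ 89.973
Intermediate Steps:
(-21930 - 34213)/(-24268 + 23644) = -56143/(-624) = -56143*(-1/624) = 56143/624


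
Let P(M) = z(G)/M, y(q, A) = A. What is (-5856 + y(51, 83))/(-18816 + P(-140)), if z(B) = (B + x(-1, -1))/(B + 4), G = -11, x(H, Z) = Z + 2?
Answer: 565754/1843969 ≈ 0.30681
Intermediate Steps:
x(H, Z) = 2 + Z
z(B) = (1 + B)/(4 + B) (z(B) = (B + (2 - 1))/(B + 4) = (B + 1)/(4 + B) = (1 + B)/(4 + B))
P(M) = 10/(7*M) (P(M) = ((1 - 11)/(4 - 11))/M = (-10/(-7))/M = (-1/7*(-10))/M = 10/(7*M))
(-5856 + y(51, 83))/(-18816 + P(-140)) = (-5856 + 83)/(-18816 + (10/7)/(-140)) = -5773/(-18816 + (10/7)*(-1/140)) = -5773/(-18816 - 1/98) = -5773/(-1843969/98) = -5773*(-98/1843969) = 565754/1843969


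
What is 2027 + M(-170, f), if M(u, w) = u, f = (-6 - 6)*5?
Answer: 1857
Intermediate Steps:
f = -60 (f = -12*5 = -60)
2027 + M(-170, f) = 2027 - 170 = 1857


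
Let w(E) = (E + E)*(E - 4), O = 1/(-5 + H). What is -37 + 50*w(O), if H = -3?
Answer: 233/16 ≈ 14.563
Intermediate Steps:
O = -⅛ (O = 1/(-5 - 3) = 1/(-8) = -⅛ ≈ -0.12500)
w(E) = 2*E*(-4 + E) (w(E) = (2*E)*(-4 + E) = 2*E*(-4 + E))
-37 + 50*w(O) = -37 + 50*(2*(-⅛)*(-4 - ⅛)) = -37 + 50*(2*(-⅛)*(-33/8)) = -37 + 50*(33/32) = -37 + 825/16 = 233/16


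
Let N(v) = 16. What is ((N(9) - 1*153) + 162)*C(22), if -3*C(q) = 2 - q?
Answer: 500/3 ≈ 166.67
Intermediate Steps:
C(q) = -⅔ + q/3 (C(q) = -(2 - q)/3 = -⅔ + q/3)
((N(9) - 1*153) + 162)*C(22) = ((16 - 1*153) + 162)*(-⅔ + (⅓)*22) = ((16 - 153) + 162)*(-⅔ + 22/3) = (-137 + 162)*(20/3) = 25*(20/3) = 500/3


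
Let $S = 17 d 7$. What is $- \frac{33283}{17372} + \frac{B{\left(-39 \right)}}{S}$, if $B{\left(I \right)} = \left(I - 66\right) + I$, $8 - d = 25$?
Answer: $- \frac{64829941}{35143556} \approx -1.8447$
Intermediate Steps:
$d = -17$ ($d = 8 - 25 = -17$)
$B{\left(I \right)} = -66 + 2 I$ ($B{\left(I \right)} = \left(-66 + I\right) + I = -66 + 2 I$)
$S = -2023$ ($S = 17 \left(-17\right) 7 = \left(-289\right) 7 = -2023$)
$- \frac{33283}{17372} + \frac{B{\left(-39 \right)}}{S} = - \frac{33283}{17372} + \frac{-66 + 2 \left(-39\right)}{-2023} = \left(-33283\right) \frac{1}{17372} + \left(-66 - 78\right) \left(- \frac{1}{2023}\right) = - \frac{33283}{17372} - - \frac{144}{2023} = - \frac{33283}{17372} + \frac{144}{2023} = - \frac{64829941}{35143556}$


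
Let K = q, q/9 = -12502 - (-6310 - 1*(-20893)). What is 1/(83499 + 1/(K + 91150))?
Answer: 152615/12743199884 ≈ 1.1976e-5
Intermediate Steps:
q = -243765 (q = 9*(-12502 - (-6310 - 1*(-20893))) = 9*(-12502 - (-6310 + 20893)) = 9*(-12502 - 1*14583) = 9*(-12502 - 14583) = 9*(-27085) = -243765)
K = -243765
1/(83499 + 1/(K + 91150)) = 1/(83499 + 1/(-243765 + 91150)) = 1/(83499 + 1/(-152615)) = 1/(83499 - 1/152615) = 1/(12743199884/152615) = 152615/12743199884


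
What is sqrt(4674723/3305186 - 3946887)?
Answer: I*sqrt(43116782598583509174)/3305186 ≈ 1986.7*I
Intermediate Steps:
sqrt(4674723/3305186 - 3946887) = sqrt(-13045190981259/3305186) = I*sqrt(43116782598583509174)/3305186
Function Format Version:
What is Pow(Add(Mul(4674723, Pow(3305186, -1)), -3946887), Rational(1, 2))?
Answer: Mul(Rational(1, 3305186), I, Pow(43116782598583509174, Rational(1, 2))) ≈ Mul(1986.7, I)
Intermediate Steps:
Pow(Add(Mul(4674723, Pow(3305186, -1)), -3946887), Rational(1, 2)) = Pow(Add(Mul(4674723, Rational(1, 3305186)), -3946887), Rational(1, 2)) = Pow(Add(Rational(4674723, 3305186), -3946887), Rational(1, 2)) = Pow(Rational(-13045190981259, 3305186), Rational(1, 2)) = Mul(Rational(1, 3305186), I, Pow(43116782598583509174, Rational(1, 2)))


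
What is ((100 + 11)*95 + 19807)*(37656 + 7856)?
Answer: 1381380224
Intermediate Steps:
((100 + 11)*95 + 19807)*(37656 + 7856) = (111*95 + 19807)*45512 = (10545 + 19807)*45512 = 30352*45512 = 1381380224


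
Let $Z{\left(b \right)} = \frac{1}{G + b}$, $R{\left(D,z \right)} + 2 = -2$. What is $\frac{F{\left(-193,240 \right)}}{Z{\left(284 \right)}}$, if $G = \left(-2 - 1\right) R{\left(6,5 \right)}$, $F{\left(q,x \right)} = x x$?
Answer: $17049600$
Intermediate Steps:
$R{\left(D,z \right)} = -4$ ($R{\left(D,z \right)} = -2 - 2 = -4$)
$F{\left(q,x \right)} = x^{2}$
$G = 12$ ($G = \left(-2 - 1\right) \left(-4\right) = \left(-3\right) \left(-4\right) = 12$)
$Z{\left(b \right)} = \frac{1}{12 + b}$
$\frac{F{\left(-193,240 \right)}}{Z{\left(284 \right)}} = \frac{240^{2}}{\frac{1}{12 + 284}} = \frac{57600}{\frac{1}{296}} = 57600 \frac{1}{\frac{1}{296}} = 57600 \cdot 296 = 17049600$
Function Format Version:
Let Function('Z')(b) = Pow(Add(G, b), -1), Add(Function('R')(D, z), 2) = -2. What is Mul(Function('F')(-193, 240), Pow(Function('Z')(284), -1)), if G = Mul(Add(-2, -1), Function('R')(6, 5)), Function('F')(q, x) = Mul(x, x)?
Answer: 17049600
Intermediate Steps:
Function('R')(D, z) = -4 (Function('R')(D, z) = Add(-2, -2) = -4)
Function('F')(q, x) = Pow(x, 2)
G = 12 (G = Mul(Add(-2, -1), -4) = Mul(-3, -4) = 12)
Function('Z')(b) = Pow(Add(12, b), -1)
Mul(Function('F')(-193, 240), Pow(Function('Z')(284), -1)) = Mul(Pow(240, 2), Pow(Pow(Add(12, 284), -1), -1)) = Mul(57600, Pow(Pow(296, -1), -1)) = Mul(57600, Pow(Rational(1, 296), -1)) = Mul(57600, 296) = 17049600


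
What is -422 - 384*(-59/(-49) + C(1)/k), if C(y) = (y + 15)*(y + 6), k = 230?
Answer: -6037106/5635 ≈ -1071.4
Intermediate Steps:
C(y) = (6 + y)*(15 + y) (C(y) = (15 + y)*(6 + y) = (6 + y)*(15 + y))
-422 - 384*(-59/(-49) + C(1)/k) = -422 - 384*(-59/(-49) + (90 + 1² + 21*1)/230) = -422 - 384*(-59*(-1/49) + (90 + 1 + 21)*(1/230)) = -422 - 384*(59/49 + 112*(1/230)) = -422 - 384*(59/49 + 56/115) = -422 - 384*9529/5635 = -422 - 3659136/5635 = -6037106/5635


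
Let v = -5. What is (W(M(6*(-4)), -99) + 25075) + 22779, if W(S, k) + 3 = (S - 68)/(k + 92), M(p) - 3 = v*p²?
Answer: 337902/7 ≈ 48272.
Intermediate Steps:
M(p) = 3 - 5*p²
W(S, k) = -3 + (-68 + S)/(92 + k) (W(S, k) = -3 + (S - 68)/(k + 92) = -3 + (-68 + S)/(92 + k))
(W(M(6*(-4)), -99) + 25075) + 22779 = ((-344 + (3 - 5*(6*(-4))²) - 3*(-99))/(92 - 99) + 25075) + 22779 = ((-344 + (3 - 5*(-24)²) + 297)/(-7) + 25075) + 22779 = (-(-344 + (3 - 5*576) + 297)/7 + 25075) + 22779 = (-(-344 + (3 - 2880) + 297)/7 + 25075) + 22779 = (-(-344 - 2877 + 297)/7 + 25075) + 22779 = (-⅐*(-2924) + 25075) + 22779 = (2924/7 + 25075) + 22779 = 178449/7 + 22779 = 337902/7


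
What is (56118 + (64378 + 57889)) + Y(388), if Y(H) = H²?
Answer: 328929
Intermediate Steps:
(56118 + (64378 + 57889)) + Y(388) = (56118 + (64378 + 57889)) + 388² = (56118 + 122267) + 150544 = 178385 + 150544 = 328929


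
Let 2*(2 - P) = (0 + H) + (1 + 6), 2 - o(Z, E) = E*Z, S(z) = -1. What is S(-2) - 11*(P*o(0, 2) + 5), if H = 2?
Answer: -1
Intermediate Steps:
o(Z, E) = 2 - E*Z
P = -5/2 (P = 2 - ((0 + 2) + (1 + 6))/2 = 2 - (2 + 7)/2 = 2 - ½*9 = 2 - 9/2 = -5/2 ≈ -2.5000)
S(-2) - 11*(P*o(0, 2) + 5) = -1 - 11*(-5*(2 - 1*2*0)/2 + 5) = -1 - 11*(-5*(2 + 0)/2 + 5) = -1 - 11*(-5/2*2 + 5) = -1 - 11*(-5 + 5) = -1 - 11*0 = -1 + 0 = -1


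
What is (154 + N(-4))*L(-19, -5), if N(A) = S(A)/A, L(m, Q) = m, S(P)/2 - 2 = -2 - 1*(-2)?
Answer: -2907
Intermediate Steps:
S(P) = 4 (S(P) = 4 + 2*(-2 - 1*(-2)) = 4 + 2*(-2 + 2) = 4 + 2*0 = 4 + 0 = 4)
N(A) = 4/A
(154 + N(-4))*L(-19, -5) = (154 + 4/(-4))*(-19) = (154 + 4*(-1/4))*(-19) = (154 - 1)*(-19) = 153*(-19) = -2907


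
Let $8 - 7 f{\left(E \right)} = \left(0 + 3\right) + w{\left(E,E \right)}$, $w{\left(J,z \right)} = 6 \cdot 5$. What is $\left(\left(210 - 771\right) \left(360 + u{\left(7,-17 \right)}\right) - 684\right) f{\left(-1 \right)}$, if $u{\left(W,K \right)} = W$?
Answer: $\frac{5164275}{7} \approx 7.3775 \cdot 10^{5}$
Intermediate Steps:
$w{\left(J,z \right)} = 30$
$f{\left(E \right)} = - \frac{25}{7}$ ($f{\left(E \right)} = \frac{8}{7} - \frac{\left(0 + 3\right) + 30}{7} = \frac{8}{7} - \frac{3 + 30}{7} = \frac{8}{7} - \frac{33}{7} = - \frac{25}{7}$)
$\left(\left(210 - 771\right) \left(360 + u{\left(7,-17 \right)}\right) - 684\right) f{\left(-1 \right)} = \left(\left(210 - 771\right) \left(360 + 7\right) - 684\right) \left(- \frac{25}{7}\right) = \left(\left(-561\right) 367 - 684\right) \left(- \frac{25}{7}\right) = \left(-205887 - 684\right) \left(- \frac{25}{7}\right) = \left(-206571\right) \left(- \frac{25}{7}\right) = \frac{5164275}{7}$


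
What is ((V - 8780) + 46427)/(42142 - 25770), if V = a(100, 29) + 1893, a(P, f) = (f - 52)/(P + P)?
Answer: 7907977/3274400 ≈ 2.4151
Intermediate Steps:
a(P, f) = (-52 + f)/(2*P) (a(P, f) = (-52 + f)/((2*P)) = (-52 + f)*(1/(2*P)) = (-52 + f)/(2*P))
V = 378577/200 (V = (1/2)*(-52 + 29)/100 + 1893 = (1/2)*(1/100)*(-23) + 1893 = -23/200 + 1893 = 378577/200 ≈ 1892.9)
((V - 8780) + 46427)/(42142 - 25770) = ((378577/200 - 8780) + 46427)/(42142 - 25770) = (-1377423/200 + 46427)/16372 = (7907977/200)*(1/16372) = 7907977/3274400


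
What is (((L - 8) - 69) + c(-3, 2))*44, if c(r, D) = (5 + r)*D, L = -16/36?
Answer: -29084/9 ≈ -3231.6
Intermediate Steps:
L = -4/9 (L = -16*1/36 = -4/9 ≈ -0.44444)
c(r, D) = D*(5 + r)
(((L - 8) - 69) + c(-3, 2))*44 = (((-4/9 - 8) - 69) + 2*(5 - 3))*44 = ((-76/9 - 69) + 2*2)*44 = (-697/9 + 4)*44 = -661/9*44 = -29084/9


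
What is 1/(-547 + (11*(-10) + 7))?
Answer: -1/650 ≈ -0.0015385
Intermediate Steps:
1/(-547 + (11*(-10) + 7)) = 1/(-547 + (-110 + 7)) = 1/(-547 - 103) = 1/(-650) = -1/650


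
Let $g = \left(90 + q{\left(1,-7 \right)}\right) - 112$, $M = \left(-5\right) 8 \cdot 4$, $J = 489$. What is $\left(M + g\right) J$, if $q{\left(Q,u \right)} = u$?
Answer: $-92421$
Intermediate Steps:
$M = -160$ ($M = \left(-40\right) 4 = -160$)
$g = -29$ ($g = \left(90 - 7\right) - 112 = 83 - 112 = -29$)
$\left(M + g\right) J = \left(-160 - 29\right) 489 = \left(-189\right) 489 = -92421$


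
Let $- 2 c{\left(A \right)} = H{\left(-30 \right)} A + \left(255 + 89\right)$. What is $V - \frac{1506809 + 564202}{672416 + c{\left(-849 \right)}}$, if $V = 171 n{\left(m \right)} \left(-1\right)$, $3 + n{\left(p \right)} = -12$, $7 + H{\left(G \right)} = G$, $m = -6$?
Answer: $\frac{3363895353}{1313075} \approx 2561.8$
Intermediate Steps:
$H{\left(G \right)} = -7 + G$
$n{\left(p \right)} = -15$ ($n{\left(p \right)} = -3 - 12 = -15$)
$c{\left(A \right)} = -172 + \frac{37 A}{2}$ ($c{\left(A \right)} = - \frac{\left(-7 - 30\right) A + \left(255 + 89\right)}{2} = - \frac{- 37 A + 344}{2} = - \frac{344 - 37 A}{2} = -172 + \frac{37 A}{2}$)
$V = 2565$ ($V = 171 \left(-15\right) \left(-1\right) = \left(-2565\right) \left(-1\right) = 2565$)
$V - \frac{1506809 + 564202}{672416 + c{\left(-849 \right)}} = 2565 - \frac{1506809 + 564202}{672416 + \left(-172 + \frac{37}{2} \left(-849\right)\right)} = 2565 - \frac{2071011}{672416 - \frac{31757}{2}} = 2565 - \frac{2071011}{\frac{1313075}{2}} = 2565 - 2071011 \cdot \frac{2}{1313075} = 2565 - \frac{4142022}{1313075} = \frac{3363895353}{1313075}$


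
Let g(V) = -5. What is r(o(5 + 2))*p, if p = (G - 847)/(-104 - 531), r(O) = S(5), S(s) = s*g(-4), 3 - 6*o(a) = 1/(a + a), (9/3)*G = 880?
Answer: -8305/381 ≈ -21.798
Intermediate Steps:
G = 880/3 (G = (⅓)*880 = 880/3 ≈ 293.33)
o(a) = ½ - 1/(12*a) (o(a) = ½ - 1/(6*(a + a)) = ½ - 1/(2*a)/6 = ½ - 1/(12*a))
S(s) = -5*s (S(s) = s*(-5) = -5*s)
r(O) = -25 (r(O) = -5*5 = -25)
p = 1661/1905 (p = (880/3 - 847)/(-104 - 531) = -1661/3/(-635) = -1661/3*(-1/635) = 1661/1905 ≈ 0.87192)
r(o(5 + 2))*p = -25*1661/1905 = -8305/381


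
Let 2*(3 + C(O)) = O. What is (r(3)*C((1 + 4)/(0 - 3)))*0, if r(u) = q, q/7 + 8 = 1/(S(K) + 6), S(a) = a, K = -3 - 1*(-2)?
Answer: 0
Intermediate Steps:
K = -1 (K = -3 + 2 = -1)
C(O) = -3 + O/2
q = -273/5 (q = -56 + 7/(-1 + 6) = -56 + 7/5 = -273/5 ≈ -54.600)
r(u) = -273/5
(r(3)*C((1 + 4)/(0 - 3)))*0 = -273*(-3 + ((1 + 4)/(0 - 3))/2)/5*0 = -273*(-3 + (5/(-3))/2)/5*0 = -273*(-3 + (5*(-⅓))/2)/5*0 = -273*(-3 + (½)*(-5/3))/5*0 = -273*(-3 - ⅚)/5*0 = -273/5*(-23/6)*0 = (2093/10)*0 = 0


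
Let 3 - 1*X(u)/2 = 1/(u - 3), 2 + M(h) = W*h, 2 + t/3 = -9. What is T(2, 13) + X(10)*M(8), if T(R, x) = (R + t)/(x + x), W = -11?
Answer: -93817/182 ≈ -515.48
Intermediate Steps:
t = -33 (t = -6 + 3*(-9) = -6 - 27 = -33)
T(R, x) = (-33 + R)/(2*x) (T(R, x) = (R - 33)/(x + x) = (-33 + R)/((2*x)) = (-33 + R)*(1/(2*x)) = (-33 + R)/(2*x))
M(h) = -2 - 11*h
X(u) = 6 - 2/(-3 + u) (X(u) = 6 - 2/(u - 3) = 6 - 2/(-3 + u))
T(2, 13) + X(10)*M(8) = (½)*(-33 + 2)/13 + (2*(-10 + 3*10)/(-3 + 10))*(-2 - 11*8) = (½)*(1/13)*(-31) + (2*(-10 + 30)/7)*(-2 - 88) = -31/26 + (2*(⅐)*20)*(-90) = -31/26 + (40/7)*(-90) = -31/26 - 3600/7 = -93817/182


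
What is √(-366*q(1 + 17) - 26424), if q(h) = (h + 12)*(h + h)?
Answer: 6*I*√11714 ≈ 649.39*I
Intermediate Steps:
q(h) = 2*h*(12 + h) (q(h) = (12 + h)*(2*h) = 2*h*(12 + h))
√(-366*q(1 + 17) - 26424) = √(-732*(1 + 17)*(12 + (1 + 17)) - 26424) = √(-732*18*(12 + 18) - 26424) = √(-732*18*30 - 26424) = √(-366*1080 - 26424) = √(-395280 - 26424) = √(-421704) = 6*I*√11714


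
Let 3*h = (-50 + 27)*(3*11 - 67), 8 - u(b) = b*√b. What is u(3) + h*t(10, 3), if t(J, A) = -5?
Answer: -3886/3 - 3*√3 ≈ -1300.5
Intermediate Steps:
u(b) = 8 - b^(3/2) (u(b) = 8 - b*√b = 8 - b^(3/2))
h = 782/3 (h = ((-50 + 27)*(3*11 - 67))/3 = (-23*(33 - 67))/3 = (-23*(-34))/3 = (⅓)*782 = 782/3 ≈ 260.67)
u(3) + h*t(10, 3) = (8 - 3^(3/2)) + (782/3)*(-5) = (8 - 3*√3) - 3910/3 = -3886/3 - 3*√3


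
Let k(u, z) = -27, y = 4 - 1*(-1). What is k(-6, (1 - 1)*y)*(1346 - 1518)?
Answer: 4644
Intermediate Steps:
y = 5 (y = 4 + 1 = 5)
k(-6, (1 - 1)*y)*(1346 - 1518) = -27*(1346 - 1518) = -27*(-172) = 4644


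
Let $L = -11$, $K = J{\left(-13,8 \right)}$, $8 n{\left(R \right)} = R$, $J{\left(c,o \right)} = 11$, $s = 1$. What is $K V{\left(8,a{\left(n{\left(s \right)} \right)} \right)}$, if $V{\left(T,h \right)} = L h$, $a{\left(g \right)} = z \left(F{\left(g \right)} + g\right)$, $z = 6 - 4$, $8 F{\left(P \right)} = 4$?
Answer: $- \frac{605}{4} \approx -151.25$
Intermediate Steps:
$n{\left(R \right)} = \frac{R}{8}$
$F{\left(P \right)} = \frac{1}{2}$ ($F{\left(P \right)} = \frac{1}{8} \cdot 4 = \frac{1}{2}$)
$K = 11$
$z = 2$
$a{\left(g \right)} = 1 + 2 g$ ($a{\left(g \right)} = 2 \left(\frac{1}{2} + g\right) = 1 + 2 g$)
$V{\left(T,h \right)} = - 11 h$
$K V{\left(8,a{\left(n{\left(s \right)} \right)} \right)} = 11 \left(- 11 \left(1 + 2 \cdot \frac{1}{8} \cdot 1\right)\right) = 11 \left(- 11 \left(1 + 2 \cdot \frac{1}{8}\right)\right) = 11 \left(- 11 \left(1 + \frac{1}{4}\right)\right) = 11 \left(\left(-11\right) \frac{5}{4}\right) = 11 \left(- \frac{55}{4}\right) = - \frac{605}{4}$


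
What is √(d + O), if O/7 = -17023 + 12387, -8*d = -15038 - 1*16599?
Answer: 3*I*√50662/4 ≈ 168.81*I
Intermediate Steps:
d = 31637/8 (d = -(-15038 - 1*16599)/8 = -(-15038 - 16599)/8 = -⅛*(-31637) = 31637/8 ≈ 3954.6)
O = -32452 (O = 7*(-17023 + 12387) = 7*(-4636) = -32452)
√(d + O) = √(31637/8 - 32452) = √(-227979/8) = 3*I*√50662/4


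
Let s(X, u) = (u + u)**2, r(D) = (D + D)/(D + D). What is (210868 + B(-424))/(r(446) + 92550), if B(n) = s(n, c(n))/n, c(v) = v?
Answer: 209172/92551 ≈ 2.2601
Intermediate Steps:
r(D) = 1 (r(D) = (2*D)/((2*D)) = (2*D)*(1/(2*D)) = 1)
s(X, u) = 4*u**2 (s(X, u) = (2*u)**2 = 4*u**2)
B(n) = 4*n (B(n) = (4*n**2)/n = 4*n)
(210868 + B(-424))/(r(446) + 92550) = (210868 + 4*(-424))/(1 + 92550) = (210868 - 1696)/92551 = 209172*(1/92551) = 209172/92551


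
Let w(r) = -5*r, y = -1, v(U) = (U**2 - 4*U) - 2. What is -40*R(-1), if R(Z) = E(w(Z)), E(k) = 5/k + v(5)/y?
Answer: 80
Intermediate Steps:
v(U) = -2 + U**2 - 4*U
E(k) = -3 + 5/k (E(k) = 5/k + (-2 + 5**2 - 4*5)/(-1) = 5/k + (-2 + 25 - 20)*(-1) = 5/k + 3*(-1) = 5/k - 3 = -3 + 5/k)
R(Z) = -3 - 1/Z (R(Z) = -3 + 5/((-5*Z)) = -3 + 5*(-1/(5*Z)) = -3 - 1/Z)
-40*R(-1) = -40*(-3 - 1/(-1)) = -40*(-3 - 1*(-1)) = -40*(-3 + 1) = -40*(-2) = 80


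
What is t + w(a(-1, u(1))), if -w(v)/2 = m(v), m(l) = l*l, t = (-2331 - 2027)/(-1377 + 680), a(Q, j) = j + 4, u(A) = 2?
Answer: -45826/697 ≈ -65.747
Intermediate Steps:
a(Q, j) = 4 + j
t = 4358/697 (t = -4358/(-697) = -4358*(-1/697) = 4358/697 ≈ 6.2525)
m(l) = l²
w(v) = -2*v²
t + w(a(-1, u(1))) = 4358/697 - 2*(4 + 2)² = 4358/697 - 2*6² = 4358/697 - 2*36 = 4358/697 - 72 = -45826/697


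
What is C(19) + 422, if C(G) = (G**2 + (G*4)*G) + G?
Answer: 2246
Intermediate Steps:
C(G) = G + 5*G**2 (C(G) = (G**2 + (4*G)*G) + G = (G**2 + 4*G**2) + G = 5*G**2 + G = G + 5*G**2)
C(19) + 422 = 19*(1 + 5*19) + 422 = 19*(1 + 95) + 422 = 19*96 + 422 = 1824 + 422 = 2246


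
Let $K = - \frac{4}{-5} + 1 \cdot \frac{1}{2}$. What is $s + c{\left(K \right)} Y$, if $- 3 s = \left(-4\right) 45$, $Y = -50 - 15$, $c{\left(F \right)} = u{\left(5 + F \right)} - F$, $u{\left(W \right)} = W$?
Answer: $-265$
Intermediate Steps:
$K = \frac{13}{10}$ ($K = \left(-4\right) \left(- \frac{1}{5}\right) + 1 \cdot \frac{1}{2} = \frac{4}{5} + \frac{1}{2} = \frac{13}{10} \approx 1.3$)
$c{\left(F \right)} = 5$ ($c{\left(F \right)} = \left(5 + F\right) - F = 5$)
$Y = -65$
$s = 60$ ($s = - \frac{\left(-4\right) 45}{3} = \left(- \frac{1}{3}\right) \left(-180\right) = 60$)
$s + c{\left(K \right)} Y = 60 + 5 \left(-65\right) = 60 - 325 = -265$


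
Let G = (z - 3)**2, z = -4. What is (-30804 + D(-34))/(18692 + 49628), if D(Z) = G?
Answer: -6151/13664 ≈ -0.45016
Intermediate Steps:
G = 49 (G = (-4 - 3)**2 = (-7)**2 = 49)
D(Z) = 49
(-30804 + D(-34))/(18692 + 49628) = (-30804 + 49)/(18692 + 49628) = -30755/68320 = -30755*1/68320 = -6151/13664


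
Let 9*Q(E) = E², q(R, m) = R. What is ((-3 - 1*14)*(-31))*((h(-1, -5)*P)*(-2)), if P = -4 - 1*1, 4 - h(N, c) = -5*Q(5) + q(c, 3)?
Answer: 1085620/9 ≈ 1.2062e+5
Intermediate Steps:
Q(E) = E²/9
h(N, c) = 161/9 - c (h(N, c) = 4 - (-5*5²/9 + c) = 4 - (-5*25/9 + c) = 4 - (-125/9 + c) = 4 + (125/9 - c) = 161/9 - c)
P = -5 (P = -4 - 1 = -5)
((-3 - 1*14)*(-31))*((h(-1, -5)*P)*(-2)) = ((-3 - 1*14)*(-31))*(((161/9 - 1*(-5))*(-5))*(-2)) = ((-3 - 14)*(-31))*(((161/9 + 5)*(-5))*(-2)) = (-17*(-31))*(((206/9)*(-5))*(-2)) = 527*(-1030/9*(-2)) = 527*(2060/9) = 1085620/9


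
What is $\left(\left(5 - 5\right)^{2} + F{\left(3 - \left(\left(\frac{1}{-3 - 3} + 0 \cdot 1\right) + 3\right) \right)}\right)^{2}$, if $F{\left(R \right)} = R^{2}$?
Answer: $\frac{1}{1296} \approx 0.0007716$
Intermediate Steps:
$\left(\left(5 - 5\right)^{2} + F{\left(3 - \left(\left(\frac{1}{-3 - 3} + 0 \cdot 1\right) + 3\right) \right)}\right)^{2} = \left(\left(5 - 5\right)^{2} + \left(3 - \left(\left(\frac{1}{-3 - 3} + 0 \cdot 1\right) + 3\right)\right)^{2}\right)^{2} = \left(0^{2} + \left(3 - \left(\left(\frac{1}{-6} + 0\right) + 3\right)\right)^{2}\right)^{2} = \left(0 + \left(3 - \left(\left(- \frac{1}{6} + 0\right) + 3\right)\right)^{2}\right)^{2} = \left(0 + \left(3 - \left(- \frac{1}{6} + 3\right)\right)^{2}\right)^{2} = \left(0 + \left(3 - \frac{17}{6}\right)^{2}\right)^{2} = \left(0 + \left(\frac{1}{6}\right)^{2}\right)^{2} = \left(0 + \frac{1}{36}\right)^{2} = \left(\frac{1}{36}\right)^{2} = \frac{1}{1296}$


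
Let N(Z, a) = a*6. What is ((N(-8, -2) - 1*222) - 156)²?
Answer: 152100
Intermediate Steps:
N(Z, a) = 6*a
((N(-8, -2) - 1*222) - 156)² = ((6*(-2) - 1*222) - 156)² = ((-12 - 222) - 156)² = (-234 - 156)² = (-390)² = 152100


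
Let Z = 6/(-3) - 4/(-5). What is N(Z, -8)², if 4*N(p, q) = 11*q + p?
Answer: 49729/100 ≈ 497.29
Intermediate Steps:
Z = -6/5 (Z = 6*(-⅓) - 4*(-⅕) = -2 + ⅘ = -6/5 ≈ -1.2000)
N(p, q) = p/4 + 11*q/4 (N(p, q) = (11*q + p)/4 = (p + 11*q)/4 = p/4 + 11*q/4)
N(Z, -8)² = ((¼)*(-6/5) + (11/4)*(-8))² = (-3/10 - 22)² = (-223/10)² = 49729/100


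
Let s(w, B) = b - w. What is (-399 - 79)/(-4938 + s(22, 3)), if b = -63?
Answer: 478/5023 ≈ 0.095162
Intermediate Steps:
s(w, B) = -63 - w
(-399 - 79)/(-4938 + s(22, 3)) = (-399 - 79)/(-4938 + (-63 - 1*22)) = -478/(-4938 + (-63 - 22)) = -478/(-4938 - 85) = -478/(-5023) = -478*(-1/5023) = 478/5023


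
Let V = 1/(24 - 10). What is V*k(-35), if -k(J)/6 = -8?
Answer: 24/7 ≈ 3.4286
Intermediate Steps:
k(J) = 48 (k(J) = -6*(-8) = 48)
V = 1/14 ≈ 0.071429
V*k(-35) = (1/14)*48 = 24/7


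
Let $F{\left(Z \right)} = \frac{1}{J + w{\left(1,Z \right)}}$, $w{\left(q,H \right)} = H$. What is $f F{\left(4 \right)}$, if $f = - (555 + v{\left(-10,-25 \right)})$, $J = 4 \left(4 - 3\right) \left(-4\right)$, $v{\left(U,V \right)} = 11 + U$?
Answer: $\frac{139}{3} \approx 46.333$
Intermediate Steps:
$J = -16$ ($J = 4 \cdot 1 \left(-4\right) = 4 \left(-4\right) = -16$)
$f = -556$ ($f = - (555 + \left(11 - 10\right)) = - (555 + 1) = \left(-1\right) 556 = -556$)
$F{\left(Z \right)} = \frac{1}{-16 + Z}$
$f F{\left(4 \right)} = - \frac{556}{-16 + 4} = - \frac{556}{-12} = \left(-556\right) \left(- \frac{1}{12}\right) = \frac{139}{3}$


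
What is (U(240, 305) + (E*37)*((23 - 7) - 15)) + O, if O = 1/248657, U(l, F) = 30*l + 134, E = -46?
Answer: 1400436225/248657 ≈ 5632.0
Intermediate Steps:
U(l, F) = 134 + 30*l
O = 1/248657 ≈ 4.0216e-6
(U(240, 305) + (E*37)*((23 - 7) - 15)) + O = ((134 + 30*240) + (-46*37)*((23 - 7) - 15)) + 1/248657 = ((134 + 7200) - 1702*(16 - 15)) + 1/248657 = (7334 - 1702*1) + 1/248657 = (7334 - 1702) + 1/248657 = 5632 + 1/248657 = 1400436225/248657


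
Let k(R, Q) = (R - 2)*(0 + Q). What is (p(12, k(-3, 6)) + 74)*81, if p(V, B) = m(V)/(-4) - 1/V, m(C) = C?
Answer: 22977/4 ≈ 5744.3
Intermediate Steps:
k(R, Q) = Q*(-2 + R) (k(R, Q) = (-2 + R)*Q = Q*(-2 + R))
p(V, B) = -1/V - V/4 (p(V, B) = V/(-4) - 1/V = V*(-1/4) - 1/V = -V/4 - 1/V = -1/V - V/4)
(p(12, k(-3, 6)) + 74)*81 = ((-1/12 - 1/4*12) + 74)*81 = ((-1*1/12 - 3) + 74)*81 = ((-1/12 - 3) + 74)*81 = (-37/12 + 74)*81 = (851/12)*81 = 22977/4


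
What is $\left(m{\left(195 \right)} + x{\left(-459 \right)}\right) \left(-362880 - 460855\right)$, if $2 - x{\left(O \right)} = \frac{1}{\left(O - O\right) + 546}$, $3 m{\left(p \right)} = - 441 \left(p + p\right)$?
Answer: $\frac{25783802547415}{546} \approx 4.7223 \cdot 10^{10}$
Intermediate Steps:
$m{\left(p \right)} = - 294 p$ ($m{\left(p \right)} = \frac{\left(-441\right) \left(p + p\right)}{3} = \frac{\left(-441\right) 2 p}{3} = \frac{\left(-882\right) p}{3} = - 294 p$)
$x{\left(O \right)} = \frac{1091}{546}$ ($x{\left(O \right)} = 2 - \frac{1}{\left(O - O\right) + 546} = 2 - \frac{1}{0 + 546} = 2 - \frac{1}{546} = \frac{1091}{546}$)
$\left(m{\left(195 \right)} + x{\left(-459 \right)}\right) \left(-362880 - 460855\right) = \left(\left(-294\right) 195 + \frac{1091}{546}\right) \left(-362880 - 460855\right) = \left(-57330 + \frac{1091}{546}\right) \left(-823735\right) = \left(- \frac{31301089}{546}\right) \left(-823735\right) = \frac{25783802547415}{546}$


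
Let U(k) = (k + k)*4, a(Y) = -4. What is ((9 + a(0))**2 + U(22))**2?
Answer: 40401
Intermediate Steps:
U(k) = 8*k (U(k) = (2*k)*4 = 8*k)
((9 + a(0))**2 + U(22))**2 = ((9 - 4)**2 + 8*22)**2 = (5**2 + 176)**2 = (25 + 176)**2 = 201**2 = 40401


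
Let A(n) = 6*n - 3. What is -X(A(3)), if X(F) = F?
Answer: -15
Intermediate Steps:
A(n) = -3 + 6*n
-X(A(3)) = -(-3 + 6*3) = -(-3 + 18) = -1*15 = -15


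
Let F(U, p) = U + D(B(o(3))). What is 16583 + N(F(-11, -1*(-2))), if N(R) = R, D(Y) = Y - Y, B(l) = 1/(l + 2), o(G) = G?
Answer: 16572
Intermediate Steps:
B(l) = 1/(2 + l)
D(Y) = 0
F(U, p) = U (F(U, p) = U + 0 = U)
16583 + N(F(-11, -1*(-2))) = 16583 - 11 = 16572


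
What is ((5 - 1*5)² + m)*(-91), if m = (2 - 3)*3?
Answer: 273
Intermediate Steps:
m = -3 (m = -1*3 = -3)
((5 - 1*5)² + m)*(-91) = ((5 - 1*5)² - 3)*(-91) = ((5 - 5)² - 3)*(-91) = (0² - 3)*(-91) = (0 - 3)*(-91) = -3*(-91) = 273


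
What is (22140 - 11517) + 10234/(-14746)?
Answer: 78318262/7373 ≈ 10622.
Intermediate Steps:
(22140 - 11517) + 10234/(-14746) = 10623 + 10234*(-1/14746) = 10623 - 5117/7373 = 78318262/7373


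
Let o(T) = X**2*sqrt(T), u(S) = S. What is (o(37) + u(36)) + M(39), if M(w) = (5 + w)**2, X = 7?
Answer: 1972 + 49*sqrt(37) ≈ 2270.1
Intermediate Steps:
o(T) = 49*sqrt(T) (o(T) = 7**2*sqrt(T) = 49*sqrt(T))
(o(37) + u(36)) + M(39) = (49*sqrt(37) + 36) + (5 + 39)**2 = (36 + 49*sqrt(37)) + 44**2 = (36 + 49*sqrt(37)) + 1936 = 1972 + 49*sqrt(37)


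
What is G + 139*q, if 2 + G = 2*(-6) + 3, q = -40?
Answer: -5571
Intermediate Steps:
G = -11 (G = -2 + (2*(-6) + 3) = -2 + (-12 + 3) = -2 - 9 = -11)
G + 139*q = -11 + 139*(-40) = -11 - 5560 = -5571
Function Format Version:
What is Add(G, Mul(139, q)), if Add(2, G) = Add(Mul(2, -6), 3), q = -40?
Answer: -5571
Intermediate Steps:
G = -11 (G = Add(-2, Add(Mul(2, -6), 3)) = Add(-2, Add(-12, 3)) = Add(-2, -9) = -11)
Add(G, Mul(139, q)) = Add(-11, Mul(139, -40)) = Add(-11, -5560) = -5571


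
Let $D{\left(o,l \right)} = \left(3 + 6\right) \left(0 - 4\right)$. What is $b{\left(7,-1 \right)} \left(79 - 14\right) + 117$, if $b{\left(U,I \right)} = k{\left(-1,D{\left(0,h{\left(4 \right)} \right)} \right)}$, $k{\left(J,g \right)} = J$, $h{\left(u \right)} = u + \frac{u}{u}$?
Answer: $52$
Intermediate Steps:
$h{\left(u \right)} = 1 + u$ ($h{\left(u \right)} = u + 1 = 1 + u$)
$D{\left(o,l \right)} = -36$ ($D{\left(o,l \right)} = 9 \left(-4\right) = -36$)
$b{\left(U,I \right)} = -1$
$b{\left(7,-1 \right)} \left(79 - 14\right) + 117 = - (79 - 14) + 117 = \left(-1\right) 65 + 117 = -65 + 117 = 52$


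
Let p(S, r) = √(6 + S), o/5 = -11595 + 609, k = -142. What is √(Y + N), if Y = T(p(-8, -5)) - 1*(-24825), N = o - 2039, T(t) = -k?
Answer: I*√32002 ≈ 178.89*I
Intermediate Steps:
o = -54930 (o = 5*(-11595 + 609) = 5*(-10986) = -54930)
T(t) = 142 (T(t) = -1*(-142) = 142)
N = -56969 (N = -54930 - 2039 = -56969)
Y = 24967 (Y = 142 - 1*(-24825) = 142 + 24825 = 24967)
√(Y + N) = √(24967 - 56969) = √(-32002) = I*√32002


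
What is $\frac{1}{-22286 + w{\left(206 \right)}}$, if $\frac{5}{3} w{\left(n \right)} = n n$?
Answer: $\frac{5}{15878} \approx 0.0003149$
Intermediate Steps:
$w{\left(n \right)} = \frac{3 n^{2}}{5}$ ($w{\left(n \right)} = \frac{3 n n}{5} = \frac{3 n^{2}}{5}$)
$\frac{1}{-22286 + w{\left(206 \right)}} = \frac{1}{-22286 + \frac{3 \cdot 206^{2}}{5}} = \frac{1}{-22286 + \frac{3}{5} \cdot 42436} = \frac{1}{-22286 + \frac{127308}{5}} = \frac{1}{\frac{15878}{5}} = \frac{5}{15878}$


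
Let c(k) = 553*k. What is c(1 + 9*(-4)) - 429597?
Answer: -448952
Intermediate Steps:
c(1 + 9*(-4)) - 429597 = 553*(1 + 9*(-4)) - 429597 = 553*(1 - 36) - 429597 = 553*(-35) - 429597 = -19355 - 429597 = -448952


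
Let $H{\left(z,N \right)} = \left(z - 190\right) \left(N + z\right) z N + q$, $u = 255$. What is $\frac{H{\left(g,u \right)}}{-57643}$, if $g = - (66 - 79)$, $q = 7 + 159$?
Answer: $\frac{157250174}{57643} \approx 2728.0$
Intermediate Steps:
$q = 166$
$g = 13$ ($g = \left(-1\right) \left(-13\right) = 13$)
$H{\left(z,N \right)} = 166 + N z \left(-190 + z\right) \left(N + z\right)$ ($H{\left(z,N \right)} = \left(z - 190\right) \left(N + z\right) z N + 166 = \left(-190 + z\right) \left(N + z\right) z N + 166 = z \left(-190 + z\right) \left(N + z\right) N + 166 = N z \left(-190 + z\right) \left(N + z\right) + 166 = 166 + N z \left(-190 + z\right) \left(N + z\right)$)
$\frac{H{\left(g,u \right)}}{-57643} = \frac{166 + 255 \cdot 13^{3} + 255^{2} \cdot 13^{2} - 48450 \cdot 13^{2} - 2470 \cdot 255^{2}}{-57643} = \left(166 + 255 \cdot 2197 + 65025 \cdot 169 - 48450 \cdot 169 - 2470 \cdot 65025\right) \left(- \frac{1}{57643}\right) = \left(166 + 560235 + 10989225 - 8188050 - 160611750\right) \left(- \frac{1}{57643}\right) = \left(-157250174\right) \left(- \frac{1}{57643}\right) = \frac{157250174}{57643}$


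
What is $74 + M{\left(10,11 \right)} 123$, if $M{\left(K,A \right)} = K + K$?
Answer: $2534$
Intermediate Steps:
$M{\left(K,A \right)} = 2 K$
$74 + M{\left(10,11 \right)} 123 = 74 + 2 \cdot 10 \cdot 123 = 74 + 20 \cdot 123 = 74 + 2460 = 2534$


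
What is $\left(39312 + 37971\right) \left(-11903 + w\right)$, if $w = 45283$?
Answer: $2579706540$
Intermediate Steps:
$\left(39312 + 37971\right) \left(-11903 + w\right) = \left(39312 + 37971\right) \left(-11903 + 45283\right) = 77283 \cdot 33380 = 2579706540$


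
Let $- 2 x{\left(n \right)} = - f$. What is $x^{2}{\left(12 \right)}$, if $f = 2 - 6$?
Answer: $4$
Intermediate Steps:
$f = -4$
$x{\left(n \right)} = -2$ ($x{\left(n \right)} = - \frac{\left(-1\right) \left(-4\right)}{2} = \left(- \frac{1}{2}\right) 4 = -2$)
$x^{2}{\left(12 \right)} = \left(-2\right)^{2} = 4$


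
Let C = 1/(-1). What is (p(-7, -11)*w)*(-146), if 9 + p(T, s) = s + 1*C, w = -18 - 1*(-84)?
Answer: 202356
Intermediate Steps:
C = -1
w = 66 (w = -18 + 84 = 66)
p(T, s) = -10 + s (p(T, s) = -9 + (s + 1*(-1)) = -9 + (s - 1) = -9 + (-1 + s) = -10 + s)
(p(-7, -11)*w)*(-146) = ((-10 - 11)*66)*(-146) = -21*66*(-146) = -1386*(-146) = 202356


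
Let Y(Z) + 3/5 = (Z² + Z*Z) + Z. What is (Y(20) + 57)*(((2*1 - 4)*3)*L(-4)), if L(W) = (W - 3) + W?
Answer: 289212/5 ≈ 57842.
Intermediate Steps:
L(W) = -3 + 2*W (L(W) = (-3 + W) + W = -3 + 2*W)
Y(Z) = -⅗ + Z + 2*Z² (Y(Z) = -⅗ + ((Z² + Z*Z) + Z) = -⅗ + ((Z² + Z²) + Z) = -⅗ + (2*Z² + Z) = -⅗ + (Z + 2*Z²) = -⅗ + Z + 2*Z²)
(Y(20) + 57)*(((2*1 - 4)*3)*L(-4)) = ((-⅗ + 20 + 2*20²) + 57)*(((2*1 - 4)*3)*(-3 + 2*(-4))) = ((-⅗ + 20 + 2*400) + 57)*(((2 - 4)*3)*(-3 - 8)) = ((-⅗ + 20 + 800) + 57)*(-2*3*(-11)) = (4097/5 + 57)*(-6*(-11)) = (4382/5)*66 = 289212/5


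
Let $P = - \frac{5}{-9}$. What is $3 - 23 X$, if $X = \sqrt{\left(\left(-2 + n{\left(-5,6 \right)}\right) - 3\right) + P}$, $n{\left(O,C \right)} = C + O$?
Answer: $3 - \frac{23 i \sqrt{31}}{3} \approx 3.0 - 42.686 i$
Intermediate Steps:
$P = \frac{5}{9}$ ($P = \left(-5\right) \left(- \frac{1}{9}\right) = \frac{5}{9} \approx 0.55556$)
$X = \frac{i \sqrt{31}}{3}$ ($X = \sqrt{\left(\left(-2 + \left(6 - 5\right)\right) - 3\right) + \frac{5}{9}} = \sqrt{\left(\left(-2 + 1\right) - 3\right) + \frac{5}{9}} = \sqrt{\left(-1 - 3\right) + \frac{5}{9}} = \sqrt{-4 + \frac{5}{9}} = \sqrt{- \frac{31}{9}} = \frac{i \sqrt{31}}{3} \approx 1.8559 i$)
$3 - 23 X = 3 - 23 \frac{i \sqrt{31}}{3} = 3 - \frac{23 i \sqrt{31}}{3}$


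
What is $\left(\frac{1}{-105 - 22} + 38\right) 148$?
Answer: $\frac{714100}{127} \approx 5622.8$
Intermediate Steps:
$\left(\frac{1}{-105 - 22} + 38\right) 148 = \left(\frac{1}{-127} + 38\right) 148 = \left(- \frac{1}{127} + 38\right) 148 = \frac{4825}{127} \cdot 148 = \frac{714100}{127}$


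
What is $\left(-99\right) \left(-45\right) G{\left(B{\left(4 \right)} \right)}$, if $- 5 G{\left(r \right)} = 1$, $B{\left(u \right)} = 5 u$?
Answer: $-891$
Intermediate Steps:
$G{\left(r \right)} = - \frac{1}{5}$ ($G{\left(r \right)} = \left(- \frac{1}{5}\right) 1 = - \frac{1}{5}$)
$\left(-99\right) \left(-45\right) G{\left(B{\left(4 \right)} \right)} = \left(-99\right) \left(-45\right) \left(- \frac{1}{5}\right) = 4455 \left(- \frac{1}{5}\right) = -891$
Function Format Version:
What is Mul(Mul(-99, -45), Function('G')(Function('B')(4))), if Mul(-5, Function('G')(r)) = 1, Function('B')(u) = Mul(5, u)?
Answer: -891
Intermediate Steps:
Function('G')(r) = Rational(-1, 5) (Function('G')(r) = Mul(Rational(-1, 5), 1) = Rational(-1, 5))
Mul(Mul(-99, -45), Function('G')(Function('B')(4))) = Mul(Mul(-99, -45), Rational(-1, 5)) = Mul(4455, Rational(-1, 5)) = -891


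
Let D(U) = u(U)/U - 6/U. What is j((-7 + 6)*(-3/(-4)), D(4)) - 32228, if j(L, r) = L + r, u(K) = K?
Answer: -128917/4 ≈ -32229.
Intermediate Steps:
D(U) = 1 - 6/U (D(U) = U/U - 6/U = 1 - 6/U)
j((-7 + 6)*(-3/(-4)), D(4)) - 32228 = ((-7 + 6)*(-3/(-4)) + (-6 + 4)/4) - 32228 = (-(-3)*(-1)/4 + (¼)*(-2)) - 32228 = (-1*¾ - ½) - 32228 = (-¾ - ½) - 32228 = -5/4 - 32228 = -128917/4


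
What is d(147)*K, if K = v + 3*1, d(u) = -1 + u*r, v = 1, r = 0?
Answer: -4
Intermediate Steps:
d(u) = -1 (d(u) = -1 + u*0 = -1 + 0 = -1)
K = 4 (K = 1 + 3*1 = 1 + 3 = 4)
d(147)*K = -1*4 = -4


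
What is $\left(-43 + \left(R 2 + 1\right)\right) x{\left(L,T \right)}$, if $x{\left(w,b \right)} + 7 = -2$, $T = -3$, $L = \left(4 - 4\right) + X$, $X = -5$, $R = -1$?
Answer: $396$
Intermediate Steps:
$L = -5$ ($L = \left(4 - 4\right) - 5 = 0 - 5 = -5$)
$x{\left(w,b \right)} = -9$ ($x{\left(w,b \right)} = -7 - 2 = -9$)
$\left(-43 + \left(R 2 + 1\right)\right) x{\left(L,T \right)} = \left(-43 + \left(\left(-1\right) 2 + 1\right)\right) \left(-9\right) = \left(-43 + \left(-2 + 1\right)\right) \left(-9\right) = \left(-43 - 1\right) \left(-9\right) = \left(-44\right) \left(-9\right) = 396$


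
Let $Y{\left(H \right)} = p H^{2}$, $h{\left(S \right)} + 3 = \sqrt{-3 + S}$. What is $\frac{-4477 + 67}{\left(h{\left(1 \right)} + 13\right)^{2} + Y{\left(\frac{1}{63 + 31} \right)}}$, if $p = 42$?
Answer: $\frac{3896676 i}{- 86597 i + 17672 \sqrt{2}} \approx -41.538 + 11.988 i$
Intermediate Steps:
$h{\left(S \right)} = -3 + \sqrt{-3 + S}$
$Y{\left(H \right)} = 42 H^{2}$
$\frac{-4477 + 67}{\left(h{\left(1 \right)} + 13\right)^{2} + Y{\left(\frac{1}{63 + 31} \right)}} = \frac{-4477 + 67}{\left(\left(-3 + \sqrt{-3 + 1}\right) + 13\right)^{2} + 42 \left(\frac{1}{63 + 31}\right)^{2}} = - \frac{4410}{\left(\left(-3 + \sqrt{-2}\right) + 13\right)^{2} + 42 \left(\frac{1}{94}\right)^{2}} = - \frac{4410}{\left(\left(-3 + i \sqrt{2}\right) + 13\right)^{2} + \frac{42}{8836}} = - \frac{4410}{\left(10 + i \sqrt{2}\right)^{2} + 42 \cdot \frac{1}{8836}} = - \frac{4410}{\left(10 + i \sqrt{2}\right)^{2} + \frac{21}{4418}} = - \frac{4410}{\frac{21}{4418} + \left(10 + i \sqrt{2}\right)^{2}}$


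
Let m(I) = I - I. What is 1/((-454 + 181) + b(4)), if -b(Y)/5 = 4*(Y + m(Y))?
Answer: -1/353 ≈ -0.0028329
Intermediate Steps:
m(I) = 0
b(Y) = -20*Y (b(Y) = -20*(Y + 0) = -20*Y)
1/((-454 + 181) + b(4)) = 1/((-454 + 181) - 20*4) = 1/(-273 - 80) = 1/(-353) = -1/353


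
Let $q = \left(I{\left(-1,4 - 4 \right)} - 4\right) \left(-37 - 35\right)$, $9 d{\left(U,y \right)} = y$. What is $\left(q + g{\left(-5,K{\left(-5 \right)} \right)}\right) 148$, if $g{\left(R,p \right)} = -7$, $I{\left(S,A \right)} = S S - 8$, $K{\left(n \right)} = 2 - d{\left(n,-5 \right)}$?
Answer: $116180$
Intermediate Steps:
$d{\left(U,y \right)} = \frac{y}{9}$
$K{\left(n \right)} = \frac{23}{9}$ ($K{\left(n \right)} = 2 - \frac{1}{9} \left(-5\right) = 2 - - \frac{5}{9} = 2 + \frac{5}{9} = \frac{23}{9}$)
$I{\left(S,A \right)} = -8 + S^{2}$ ($I{\left(S,A \right)} = S^{2} - 8 = -8 + S^{2}$)
$q = 792$ ($q = \left(\left(-8 + \left(-1\right)^{2}\right) - 4\right) \left(-37 - 35\right) = \left(\left(-8 + 1\right) - 4\right) \left(-72\right) = \left(-7 - 4\right) \left(-72\right) = \left(-11\right) \left(-72\right) = 792$)
$\left(q + g{\left(-5,K{\left(-5 \right)} \right)}\right) 148 = \left(792 - 7\right) 148 = 785 \cdot 148 = 116180$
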